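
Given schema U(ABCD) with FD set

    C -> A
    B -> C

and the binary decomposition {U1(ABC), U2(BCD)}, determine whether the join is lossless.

Common attributes: U1 ∩ U2 = {BC}.
Closure of {BC}: C → A applies, adding A. So (BC)⁺ = {ABC}.
This closure contains every attribute of U1, so U1 ∩ U2 → U1. The join is lossless.

Yes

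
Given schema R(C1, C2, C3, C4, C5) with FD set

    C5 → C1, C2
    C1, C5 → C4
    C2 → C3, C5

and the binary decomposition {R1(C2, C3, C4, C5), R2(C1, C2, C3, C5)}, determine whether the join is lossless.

Common attributes: R1 ∩ R2 = {C2, C3, C5}.
Closure of {C2, C3, C5}: C5 → C1, C2 applies, adding C1; C1, C5 → C4 applies, adding C4. So (C2, C3, C5)⁺ = {C1, C2, C3, C4, C5}.
This closure contains every attribute of R1, so R1 ∩ R2 → R1. The join is lossless.

Yes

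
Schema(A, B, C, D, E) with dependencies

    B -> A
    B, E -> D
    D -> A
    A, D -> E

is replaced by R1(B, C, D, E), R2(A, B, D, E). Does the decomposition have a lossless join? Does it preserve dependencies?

lossless and dependency-preserving

Lossless test: (B, D, E)⁺ = {A, B, D, E}, which contains all of one fragment — lossless.
Dependency preservation: every FD's attributes lie within a single fragment, so each can be enforced locally — preserved.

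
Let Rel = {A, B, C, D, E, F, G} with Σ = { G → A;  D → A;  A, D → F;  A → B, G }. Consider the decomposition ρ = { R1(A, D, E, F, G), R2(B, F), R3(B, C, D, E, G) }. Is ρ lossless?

Yes

Chase test. Columns are A, B, C, D, E, F, G; row i has aⱼ where attribute j ∈ Ri, else bᵢⱼ.
Initial tableau (one row per fragment):
  row 1: a1 b12 b13 a4 a5 a6 a7
  row 2: b21 a2 b23 b24 b25 a6 b27
  row 3: b31 a2 a3 a4 a5 b36 a7
Rows 1 and 3 agree on G; apply G→A and equate their A entries.
Rows 1 and 3 agree on A, D; apply A, D→F and equate their F entries.
Rows 1 and 3 agree on A; apply A→B, G and equate their B, G entries.
Row 3 is now all distinguished symbols — the join is lossless.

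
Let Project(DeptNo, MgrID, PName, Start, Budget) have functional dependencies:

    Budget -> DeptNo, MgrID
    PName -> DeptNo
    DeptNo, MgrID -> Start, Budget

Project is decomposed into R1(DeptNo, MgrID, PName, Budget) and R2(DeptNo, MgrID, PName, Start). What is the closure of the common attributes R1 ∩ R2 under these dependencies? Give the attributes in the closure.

R1 ∩ R2 = {DeptNo, MgrID, PName}.
DeptNo, MgrID → Start, Budget applies, adding Start, Budget
Closure: {DeptNo, MgrID, PName, Start, Budget}.

DeptNo, MgrID, PName, Start, Budget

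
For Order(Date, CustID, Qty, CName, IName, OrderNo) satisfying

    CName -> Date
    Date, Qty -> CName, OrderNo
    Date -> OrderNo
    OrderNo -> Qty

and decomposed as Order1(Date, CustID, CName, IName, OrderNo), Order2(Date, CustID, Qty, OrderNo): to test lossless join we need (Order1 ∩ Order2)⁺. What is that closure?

Date, CustID, Qty, CName, OrderNo

Order1 ∩ Order2 = {Date, CustID, OrderNo}.
OrderNo → Qty applies, adding Qty
Date, Qty → CName, OrderNo applies, adding CName
Closure: {Date, CustID, Qty, CName, OrderNo}.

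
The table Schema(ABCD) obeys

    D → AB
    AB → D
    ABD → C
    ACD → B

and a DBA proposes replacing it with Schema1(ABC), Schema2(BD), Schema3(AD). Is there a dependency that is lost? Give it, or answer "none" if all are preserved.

AB → D

Check AB → D: no single fragment contains all of {ABD}, and the restricted closure of {AB} across the fragments never reaches {D}.
D → AB is preserved.
ABD → C is preserved.
ACD → B is preserved.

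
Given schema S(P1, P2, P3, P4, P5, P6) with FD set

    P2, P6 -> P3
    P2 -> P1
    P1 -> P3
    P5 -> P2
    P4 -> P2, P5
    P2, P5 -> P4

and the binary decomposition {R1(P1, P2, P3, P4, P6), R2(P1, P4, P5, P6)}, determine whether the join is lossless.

Common attributes: R1 ∩ R2 = {P1, P4, P6}.
Closure of {P1, P4, P6}: P1 → P3 applies, adding P3; P4 → P2, P5 applies, adding P2, P5. So (P1, P4, P6)⁺ = {P1, P2, P3, P4, P5, P6}.
This closure contains every attribute of R1, so R1 ∩ R2 → R1. The join is lossless.

Yes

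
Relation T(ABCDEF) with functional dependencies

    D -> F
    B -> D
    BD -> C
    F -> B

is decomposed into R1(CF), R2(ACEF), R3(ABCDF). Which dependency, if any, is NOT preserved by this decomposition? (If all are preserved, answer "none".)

none

D → F lies within R3.
B → D lies within R3.
BD → C lies within R3.
F → B lies within R3.
Every dependency is enforceable on the fragments, so the decomposition is dependency-preserving.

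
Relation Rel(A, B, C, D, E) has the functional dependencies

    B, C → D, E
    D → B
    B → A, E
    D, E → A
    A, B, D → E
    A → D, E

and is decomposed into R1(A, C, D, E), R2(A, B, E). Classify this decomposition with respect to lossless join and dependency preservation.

lossless and dependency-preserving

Lossless test: (A, E)⁺ = {A, B, D, E}, which contains all of one fragment — lossless.
Dependency preservation: B, C → D, E; D → B; A, B, D → E are not contained in any single fragment, but the restricted closure of each left-hand side across the fragments still reaches the right-hand side; the remaining FDs each lie inside some fragment. All dependencies are preserved.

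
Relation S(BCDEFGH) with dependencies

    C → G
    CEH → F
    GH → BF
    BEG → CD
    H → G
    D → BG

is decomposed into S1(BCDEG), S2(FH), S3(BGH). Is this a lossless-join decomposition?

Chase test. Columns are BCDEFGH; row i has aⱼ where attribute j ∈ Si, else bᵢⱼ.
Initial tableau (one row per fragment):
  row 1: a1 a2 a3 a4 b15 a6 b17
  row 2: b21 b22 b23 b24 a5 b26 a7
  row 3: a1 b32 b33 b34 b35 a6 a7
Rows 2 and 3 agree on H; apply H→G and equate their G entries.
Rows 2 and 3 agree on GH; apply GH→BF and equate their BF entries.
No row becomes fully distinguished — the join is lossy.

No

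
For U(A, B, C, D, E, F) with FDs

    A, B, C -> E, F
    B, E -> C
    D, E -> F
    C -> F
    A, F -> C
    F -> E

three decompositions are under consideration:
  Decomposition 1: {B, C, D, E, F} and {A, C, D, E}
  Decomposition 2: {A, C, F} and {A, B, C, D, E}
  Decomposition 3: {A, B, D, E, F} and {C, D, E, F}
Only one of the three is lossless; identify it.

Decomposition 2

Decomposition 1: common = {C, D, E}, closure = {C, D, E, F} → lossy.
Decomposition 2: common = {A, C}, closure = {A, C, E, F} → lossless.
Decomposition 3: common = {D, E, F}, closure = {D, E, F} → lossy.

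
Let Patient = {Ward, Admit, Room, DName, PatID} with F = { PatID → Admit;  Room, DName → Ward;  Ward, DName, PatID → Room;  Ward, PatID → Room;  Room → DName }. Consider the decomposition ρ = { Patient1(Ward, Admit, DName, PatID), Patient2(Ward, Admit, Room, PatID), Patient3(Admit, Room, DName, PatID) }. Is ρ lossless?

Yes

Chase test. Columns are Ward, Admit, Room, DName, PatID; row i has aⱼ where attribute j ∈ Patienti, else bᵢⱼ.
Initial tableau (one row per fragment):
  row 1: a1 a2 b13 a4 a5
  row 2: a1 a2 a3 b24 a5
  row 3: b31 a2 a3 a4 a5
Rows 1 and 2 agree on Ward, PatID; apply Ward, PatID→Room and equate their Room entries.
Rows 1 and 2 agree on Room; apply Room→DName and equate their DName entries.
Rows 1 and 3 agree on Room, DName; apply Room, DName→Ward and equate their Ward entries.
Row 1 is now all distinguished symbols — the join is lossless.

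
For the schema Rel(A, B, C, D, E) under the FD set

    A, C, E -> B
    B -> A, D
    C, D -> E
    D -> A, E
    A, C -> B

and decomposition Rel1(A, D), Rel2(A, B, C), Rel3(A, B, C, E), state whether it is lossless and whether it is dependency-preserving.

Lossless test (chase): Rows 2 and 3 agree on B; apply B→A, D and equate their A, D entries. Rows 2 and 3 agree on C, D; apply C, D→E and equate their E entries. No row becomes fully distinguished — the join is lossy.
Dependency preservation: the restricted closure of {B} across the fragments never reaches {A, D}, so B → A, D cannot be enforced without a join — not preserved.

lossy and not dependency-preserving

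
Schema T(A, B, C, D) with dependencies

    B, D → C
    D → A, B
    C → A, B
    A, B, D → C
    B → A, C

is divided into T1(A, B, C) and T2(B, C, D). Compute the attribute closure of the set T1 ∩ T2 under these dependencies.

A, B, C

T1 ∩ T2 = {B, C}.
C → A, B applies, adding A
Closure: {A, B, C}.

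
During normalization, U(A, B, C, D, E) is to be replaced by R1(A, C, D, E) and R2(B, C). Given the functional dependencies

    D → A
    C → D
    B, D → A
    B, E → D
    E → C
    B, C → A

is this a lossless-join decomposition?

Common attributes: R1 ∩ R2 = {C}.
Closure of {C}: C → D applies, adding D; D → A applies, adding A. So (C)⁺ = {A, C, D}.
The closure contains neither all of R1 = {A, C, D, E} nor all of R2 = {B, C}, so the common attributes are not a superkey of either fragment. The join is lossy.

No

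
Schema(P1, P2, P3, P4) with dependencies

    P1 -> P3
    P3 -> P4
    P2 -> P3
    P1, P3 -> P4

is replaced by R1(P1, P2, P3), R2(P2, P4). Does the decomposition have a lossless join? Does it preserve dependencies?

Lossless test: (P2)⁺ = {P2, P3, P4}, which contains all of one fragment — lossless.
Dependency preservation: the restricted closure of {P3} across the fragments never reaches {P4}, so P3 → P4 cannot be enforced without a join — not preserved.

lossless but not dependency-preserving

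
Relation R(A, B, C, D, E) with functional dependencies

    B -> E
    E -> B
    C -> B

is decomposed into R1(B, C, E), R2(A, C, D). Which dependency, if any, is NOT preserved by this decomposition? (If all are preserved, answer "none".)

none

B → E lies within R1.
E → B lies within R1.
C → B lies within R1.
Every dependency is enforceable on the fragments, so the decomposition is dependency-preserving.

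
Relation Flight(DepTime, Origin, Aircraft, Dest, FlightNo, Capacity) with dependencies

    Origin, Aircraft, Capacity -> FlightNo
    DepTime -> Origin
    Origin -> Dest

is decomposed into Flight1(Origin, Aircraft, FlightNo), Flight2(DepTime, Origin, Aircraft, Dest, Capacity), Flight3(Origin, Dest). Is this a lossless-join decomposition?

No

Chase test. Columns are DepTime, Origin, Aircraft, Dest, FlightNo, Capacity; row i has aⱼ where attribute j ∈ Flighti, else bᵢⱼ.
Initial tableau (one row per fragment):
  row 1: b11 a2 a3 b14 a5 b16
  row 2: a1 a2 a3 a4 b25 a6
  row 3: b31 a2 b33 a4 b35 b36
Rows 1 and 2 agree on Origin; apply Origin→Dest and equate their Dest entries.
No row becomes fully distinguished — the join is lossy.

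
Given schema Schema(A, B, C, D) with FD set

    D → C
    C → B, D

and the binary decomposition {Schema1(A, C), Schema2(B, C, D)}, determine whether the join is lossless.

Common attributes: Schema1 ∩ Schema2 = {C}.
Closure of {C}: C → B, D applies, adding B, D. So (C)⁺ = {B, C, D}.
This closure contains every attribute of Schema2, so Schema1 ∩ Schema2 → Schema2. The join is lossless.

Yes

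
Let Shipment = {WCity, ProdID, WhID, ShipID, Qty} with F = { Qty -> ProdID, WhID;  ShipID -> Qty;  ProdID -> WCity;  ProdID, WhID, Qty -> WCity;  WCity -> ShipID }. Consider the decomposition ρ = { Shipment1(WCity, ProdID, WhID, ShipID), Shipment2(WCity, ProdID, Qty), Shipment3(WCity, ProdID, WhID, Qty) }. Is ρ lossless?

Chase test. Columns are WCity, ProdID, WhID, ShipID, Qty; row i has aⱼ where attribute j ∈ Shipmenti, else bᵢⱼ.
Initial tableau (one row per fragment):
  row 1: a1 a2 a3 a4 b15
  row 2: a1 a2 b23 b24 a5
  row 3: a1 a2 a3 b34 a5
Rows 2 and 3 agree on Qty; apply Qty→ProdID, WhID and equate their ProdID, WhID entries.
Rows 1 and 2 agree on WCity; apply WCity→ShipID and equate their ShipID entries.
Rows 1 and 3 agree on WCity; apply WCity→ShipID and equate their ShipID entries.
Rows 1 and 2 agree on ShipID; apply ShipID→Qty and equate their Qty entries.
Row 1 is now all distinguished symbols — the join is lossless.

Yes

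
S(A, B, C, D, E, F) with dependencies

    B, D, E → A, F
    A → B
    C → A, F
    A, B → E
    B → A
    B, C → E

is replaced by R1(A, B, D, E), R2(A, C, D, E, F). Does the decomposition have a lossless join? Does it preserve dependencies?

Lossless test: (A, D, E)⁺ = {A, B, D, E, F}, which contains all of one fragment — lossless.
Dependency preservation: B, D, E → A, F; B, C → E are not contained in any single fragment, but the restricted closure of each left-hand side across the fragments still reaches the right-hand side; the remaining FDs each lie inside some fragment. All dependencies are preserved.

lossless and dependency-preserving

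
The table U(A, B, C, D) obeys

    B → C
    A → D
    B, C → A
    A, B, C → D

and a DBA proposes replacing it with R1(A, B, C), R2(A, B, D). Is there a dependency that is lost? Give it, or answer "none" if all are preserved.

none

B → C lies within R1.
A → D lies within R2.
B, C → A lies within R1.
A, B, C → D: restricted closure across fragments reaches D.
Every dependency is enforceable on the fragments, so the decomposition is dependency-preserving.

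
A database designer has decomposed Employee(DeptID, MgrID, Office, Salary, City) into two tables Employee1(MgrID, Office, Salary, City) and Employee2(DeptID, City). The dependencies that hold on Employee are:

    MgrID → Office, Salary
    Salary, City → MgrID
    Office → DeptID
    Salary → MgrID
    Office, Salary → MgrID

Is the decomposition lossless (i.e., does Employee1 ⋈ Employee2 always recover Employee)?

Common attributes: Employee1 ∩ Employee2 = {City}.
No dependency enlarges {City}, so (City)⁺ = {City}.
The closure contains neither all of Employee1 = {MgrID, Office, Salary, City} nor all of Employee2 = {DeptID, City}, so the common attributes are not a superkey of either fragment. The join is lossy.

No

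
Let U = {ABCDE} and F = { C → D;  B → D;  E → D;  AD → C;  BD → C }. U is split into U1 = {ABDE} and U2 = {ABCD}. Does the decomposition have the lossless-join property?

Yes

Common attributes: U1 ∩ U2 = {ABD}.
Closure of {ABD}: AD → C applies, adding C. So (ABD)⁺ = {ABCD}.
This closure contains every attribute of U2, so U1 ∩ U2 → U2. The join is lossless.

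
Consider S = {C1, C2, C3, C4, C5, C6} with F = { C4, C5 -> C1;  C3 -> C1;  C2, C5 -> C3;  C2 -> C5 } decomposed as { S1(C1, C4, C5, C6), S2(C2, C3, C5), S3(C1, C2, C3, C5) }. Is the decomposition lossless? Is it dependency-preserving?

Lossless test (chase): Rows 2 and 3 agree on C3; apply C3→C1 and equate their C1 entries. No row becomes fully distinguished — the join is lossy.
Dependency preservation: every FD's attributes lie within a single fragment, so each can be enforced locally — preserved.

lossy but dependency-preserving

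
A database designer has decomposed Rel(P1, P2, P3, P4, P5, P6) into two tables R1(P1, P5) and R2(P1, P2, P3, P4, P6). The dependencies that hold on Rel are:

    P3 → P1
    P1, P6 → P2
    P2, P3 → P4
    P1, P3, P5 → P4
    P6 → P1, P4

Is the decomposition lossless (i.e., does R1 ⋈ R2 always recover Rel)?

Common attributes: R1 ∩ R2 = {P1}.
No dependency enlarges {P1}, so (P1)⁺ = {P1}.
The closure contains neither all of R1 = {P1, P5} nor all of R2 = {P1, P2, P3, P4, P6}, so the common attributes are not a superkey of either fragment. The join is lossy.

No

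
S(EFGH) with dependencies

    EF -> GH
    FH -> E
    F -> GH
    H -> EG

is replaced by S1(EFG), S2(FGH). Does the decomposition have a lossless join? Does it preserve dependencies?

lossless but not dependency-preserving

Lossless test: (FG)⁺ = {EFGH}, which contains all of one fragment — lossless.
Dependency preservation: the restricted closure of {H} across the fragments never reaches {EG}, so H → EG cannot be enforced without a join — not preserved.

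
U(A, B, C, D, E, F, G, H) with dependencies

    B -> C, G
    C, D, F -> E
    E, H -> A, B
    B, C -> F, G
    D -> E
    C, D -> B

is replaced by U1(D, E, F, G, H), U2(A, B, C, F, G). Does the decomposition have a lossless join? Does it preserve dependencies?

lossy and not dependency-preserving

Lossless test: (F, G)⁺ = {F, G}, which is a superkey of neither fragment — lossy.
Dependency preservation: the restricted closure of {E, H} across the fragments never reaches {A, B}, so E, H → A, B cannot be enforced without a join — not preserved.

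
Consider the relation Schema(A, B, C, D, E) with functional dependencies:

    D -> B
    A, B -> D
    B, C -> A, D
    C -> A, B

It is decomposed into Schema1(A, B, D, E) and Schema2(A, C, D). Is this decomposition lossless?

Common attributes: Schema1 ∩ Schema2 = {A, D}.
Closure of {A, D}: D → B applies, adding B. So (A, D)⁺ = {A, B, D}.
The closure contains neither all of Schema1 = {A, B, D, E} nor all of Schema2 = {A, C, D}, so the common attributes are not a superkey of either fragment. The join is lossy.

No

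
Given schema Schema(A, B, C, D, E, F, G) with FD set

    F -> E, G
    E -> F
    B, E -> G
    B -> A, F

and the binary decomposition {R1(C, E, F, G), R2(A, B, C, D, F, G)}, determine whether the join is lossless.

Yes

Common attributes: R1 ∩ R2 = {C, F, G}.
Closure of {C, F, G}: F → E, G applies, adding E. So (C, F, G)⁺ = {C, E, F, G}.
This closure contains every attribute of R1, so R1 ∩ R2 → R1. The join is lossless.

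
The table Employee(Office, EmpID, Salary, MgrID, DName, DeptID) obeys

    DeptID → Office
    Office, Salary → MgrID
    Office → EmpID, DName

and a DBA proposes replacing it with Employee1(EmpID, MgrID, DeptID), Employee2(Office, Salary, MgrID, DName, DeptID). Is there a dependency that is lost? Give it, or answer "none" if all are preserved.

Office → EmpID, DName

Check Office → EmpID, DName: no single fragment contains all of {Office, EmpID, DName}, and the restricted closure of {Office} across the fragments never reaches {EmpID, DName}.
DeptID → Office is preserved.
Office, Salary → MgrID is preserved.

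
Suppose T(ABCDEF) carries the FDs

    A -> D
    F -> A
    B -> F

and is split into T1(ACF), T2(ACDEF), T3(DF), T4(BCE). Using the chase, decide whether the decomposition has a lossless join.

Chase test. Columns are ABCDEF; row i has aⱼ where attribute j ∈ Ti, else bᵢⱼ.
Initial tableau (one row per fragment):
  row 1: a1 b12 a3 b14 b15 a6
  row 2: a1 b22 a3 a4 a5 a6
  row 3: b31 b32 b33 a4 b35 a6
  row 4: b41 a2 a3 b44 a5 b46
Rows 1 and 2 agree on A; apply A→D and equate their D entries.
Rows 1 and 3 agree on F; apply F→A and equate their A entries.
No row becomes fully distinguished — the join is lossy.

No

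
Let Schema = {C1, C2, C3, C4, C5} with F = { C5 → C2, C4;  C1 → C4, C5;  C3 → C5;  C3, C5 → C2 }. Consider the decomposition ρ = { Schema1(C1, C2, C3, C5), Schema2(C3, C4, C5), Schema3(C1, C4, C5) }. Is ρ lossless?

Yes

Chase test. Columns are C1, C2, C3, C4, C5; row i has aⱼ where attribute j ∈ Schemai, else bᵢⱼ.
Initial tableau (one row per fragment):
  row 1: a1 a2 a3 b14 a5
  row 2: b21 b22 a3 a4 a5
  row 3: a1 b32 b33 a4 a5
Rows 1 and 2 agree on C5; apply C5→C2, C4 and equate their C2, C4 entries.
Rows 1 and 3 agree on C5; apply C5→C2, C4 and equate their C2, C4 entries.
Row 1 is now all distinguished symbols — the join is lossless.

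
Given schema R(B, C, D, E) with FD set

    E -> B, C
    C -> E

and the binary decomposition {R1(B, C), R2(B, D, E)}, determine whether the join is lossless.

No

Common attributes: R1 ∩ R2 = {B}.
No dependency enlarges {B}, so (B)⁺ = {B}.
The closure contains neither all of R1 = {B, C} nor all of R2 = {B, D, E}, so the common attributes are not a superkey of either fragment. The join is lossy.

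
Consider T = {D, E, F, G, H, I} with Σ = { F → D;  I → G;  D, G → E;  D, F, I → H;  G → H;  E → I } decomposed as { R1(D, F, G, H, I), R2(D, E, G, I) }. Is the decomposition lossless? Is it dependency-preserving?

Lossless test: (D, G, I)⁺ = {D, E, G, H, I}, which contains all of one fragment — lossless.
Dependency preservation: every FD's attributes lie within a single fragment, so each can be enforced locally — preserved.

lossless and dependency-preserving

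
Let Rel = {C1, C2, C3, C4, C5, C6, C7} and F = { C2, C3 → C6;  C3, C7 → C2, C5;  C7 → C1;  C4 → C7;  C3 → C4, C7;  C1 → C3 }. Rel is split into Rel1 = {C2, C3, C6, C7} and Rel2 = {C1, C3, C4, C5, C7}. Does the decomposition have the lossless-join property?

Common attributes: Rel1 ∩ Rel2 = {C3, C7}.
Closure of {C3, C7}: C3, C7 → C2, C5 applies, adding C2, C5; C7 → C1 applies, adding C1; C3 → C4, C7 applies, adding C4; C2, C3 → C6 applies, adding C6. So (C3, C7)⁺ = {C1, C2, C3, C4, C5, C6, C7}.
This closure contains every attribute of Rel1, so Rel1 ∩ Rel2 → Rel1. The join is lossless.

Yes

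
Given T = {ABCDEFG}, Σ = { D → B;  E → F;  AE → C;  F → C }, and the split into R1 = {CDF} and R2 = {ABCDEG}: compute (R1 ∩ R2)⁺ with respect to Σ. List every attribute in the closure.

BCD

R1 ∩ R2 = {CD}.
D → B applies, adding B
Closure: {BCD}.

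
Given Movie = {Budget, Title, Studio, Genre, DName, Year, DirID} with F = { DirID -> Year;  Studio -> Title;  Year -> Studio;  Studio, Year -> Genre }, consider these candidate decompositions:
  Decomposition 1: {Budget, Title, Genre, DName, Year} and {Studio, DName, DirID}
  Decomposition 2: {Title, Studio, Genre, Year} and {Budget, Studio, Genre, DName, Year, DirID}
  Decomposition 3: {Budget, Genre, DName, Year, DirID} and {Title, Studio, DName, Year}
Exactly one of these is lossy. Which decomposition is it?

Decomposition 1: common = {DName}, closure = {DName} → lossy.
Decomposition 2: common = {Studio, Genre, Year}, closure = {Title, Studio, Genre, Year} → lossless.
Decomposition 3: common = {DName, Year}, closure = {Title, Studio, Genre, DName, Year} → lossless.

Decomposition 1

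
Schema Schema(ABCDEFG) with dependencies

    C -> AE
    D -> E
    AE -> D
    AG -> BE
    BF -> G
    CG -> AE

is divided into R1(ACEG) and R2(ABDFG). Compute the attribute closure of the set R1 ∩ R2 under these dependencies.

R1 ∩ R2 = {AG}.
AG → BE applies, adding BE
AE → D applies, adding D
Closure: {ABDEG}.

ABDEG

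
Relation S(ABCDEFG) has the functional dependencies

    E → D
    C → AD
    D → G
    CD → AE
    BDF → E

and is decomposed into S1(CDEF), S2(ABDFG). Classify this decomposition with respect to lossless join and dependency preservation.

Lossless test: (DF)⁺ = {DFG}, which is a superkey of neither fragment — lossy.
Dependency preservation: the restricted closure of {C} across the fragments never reaches {AD}, so C → AD cannot be enforced without a join — not preserved.

lossy and not dependency-preserving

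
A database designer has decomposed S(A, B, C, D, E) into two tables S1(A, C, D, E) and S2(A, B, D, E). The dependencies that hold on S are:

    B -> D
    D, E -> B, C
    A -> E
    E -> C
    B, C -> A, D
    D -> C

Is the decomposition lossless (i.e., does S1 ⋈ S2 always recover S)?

Common attributes: S1 ∩ S2 = {A, D, E}.
Closure of {A, D, E}: D, E → B, C applies, adding B, C. So (A, D, E)⁺ = {A, B, C, D, E}.
This closure contains every attribute of S1, so S1 ∩ S2 → S1. The join is lossless.

Yes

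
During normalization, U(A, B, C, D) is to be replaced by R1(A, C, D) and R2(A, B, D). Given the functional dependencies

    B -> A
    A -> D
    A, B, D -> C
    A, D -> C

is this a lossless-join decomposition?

Common attributes: R1 ∩ R2 = {A, D}.
Closure of {A, D}: A, D → C applies, adding C. So (A, D)⁺ = {A, C, D}.
This closure contains every attribute of R1, so R1 ∩ R2 → R1. The join is lossless.

Yes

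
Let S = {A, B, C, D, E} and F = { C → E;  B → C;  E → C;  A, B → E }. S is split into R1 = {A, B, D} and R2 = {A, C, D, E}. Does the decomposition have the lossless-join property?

No

Common attributes: R1 ∩ R2 = {A, D}.
No dependency enlarges {A, D}, so (A, D)⁺ = {A, D}.
The closure contains neither all of R1 = {A, B, D} nor all of R2 = {A, C, D, E}, so the common attributes are not a superkey of either fragment. The join is lossy.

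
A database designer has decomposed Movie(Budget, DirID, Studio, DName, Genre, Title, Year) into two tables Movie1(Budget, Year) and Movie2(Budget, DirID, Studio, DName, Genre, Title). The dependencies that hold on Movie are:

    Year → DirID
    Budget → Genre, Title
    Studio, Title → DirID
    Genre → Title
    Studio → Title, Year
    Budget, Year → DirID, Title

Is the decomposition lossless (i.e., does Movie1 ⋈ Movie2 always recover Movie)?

No

Common attributes: Movie1 ∩ Movie2 = {Budget}.
Closure of {Budget}: Budget → Genre, Title applies, adding Genre, Title. So (Budget)⁺ = {Budget, Genre, Title}.
The closure contains neither all of Movie1 = {Budget, Year} nor all of Movie2 = {Budget, DirID, Studio, DName, Genre, Title}, so the common attributes are not a superkey of either fragment. The join is lossy.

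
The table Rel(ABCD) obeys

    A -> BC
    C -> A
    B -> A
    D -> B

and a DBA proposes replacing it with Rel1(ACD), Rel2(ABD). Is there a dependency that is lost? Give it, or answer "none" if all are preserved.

A → BC: restricted closure across fragments reaches BC.
C → A lies within Rel1.
B → A lies within Rel2.
D → B lies within Rel2.
Every dependency is enforceable on the fragments, so the decomposition is dependency-preserving.

none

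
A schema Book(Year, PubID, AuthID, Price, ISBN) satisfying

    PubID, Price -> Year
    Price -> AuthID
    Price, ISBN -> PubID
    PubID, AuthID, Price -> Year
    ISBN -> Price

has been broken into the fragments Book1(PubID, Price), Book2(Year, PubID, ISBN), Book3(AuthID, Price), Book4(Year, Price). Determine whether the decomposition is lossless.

No

Chase test. Columns are Year, PubID, AuthID, Price, ISBN; row i has aⱼ where attribute j ∈ Booki, else bᵢⱼ.
Initial tableau (one row per fragment):
  row 1: b11 a2 b13 a4 b15
  row 2: a1 a2 b23 b24 a5
  row 3: b31 b32 a3 a4 b35
  row 4: a1 b42 b43 a4 b45
Rows 1 and 3 agree on Price; apply Price→AuthID and equate their AuthID entries.
Rows 1 and 4 agree on Price; apply Price→AuthID and equate their AuthID entries.
No row becomes fully distinguished — the join is lossy.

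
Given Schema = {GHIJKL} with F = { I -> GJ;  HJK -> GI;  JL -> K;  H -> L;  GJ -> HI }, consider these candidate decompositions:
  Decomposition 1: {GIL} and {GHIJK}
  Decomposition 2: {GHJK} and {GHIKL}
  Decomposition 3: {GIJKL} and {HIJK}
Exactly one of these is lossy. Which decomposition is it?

Decomposition 1: common = {GI}, closure = {GHIJKL} → lossless.
Decomposition 2: common = {GHK}, closure = {GHKL} → lossy.
Decomposition 3: common = {IJK}, closure = {GHIJKL} → lossless.

Decomposition 2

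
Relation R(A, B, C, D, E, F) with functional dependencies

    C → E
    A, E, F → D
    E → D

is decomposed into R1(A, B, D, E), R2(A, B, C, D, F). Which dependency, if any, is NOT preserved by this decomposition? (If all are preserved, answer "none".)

Check C → E: no single fragment contains all of {C, E}, and the restricted closure of {C} across the fragments never reaches {E}.
A, E, F → D is preserved.
E → D is preserved.

C → E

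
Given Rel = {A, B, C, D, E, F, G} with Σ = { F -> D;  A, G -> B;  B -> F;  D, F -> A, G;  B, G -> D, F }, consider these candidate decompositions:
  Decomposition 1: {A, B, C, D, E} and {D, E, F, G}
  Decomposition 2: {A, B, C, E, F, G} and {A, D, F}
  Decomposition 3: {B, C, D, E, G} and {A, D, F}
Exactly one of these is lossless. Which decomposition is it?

Decomposition 2

Decomposition 1: common = {D, E}, closure = {D, E} → lossy.
Decomposition 2: common = {A, F}, closure = {A, B, D, F, G} → lossless.
Decomposition 3: common = {D}, closure = {D} → lossy.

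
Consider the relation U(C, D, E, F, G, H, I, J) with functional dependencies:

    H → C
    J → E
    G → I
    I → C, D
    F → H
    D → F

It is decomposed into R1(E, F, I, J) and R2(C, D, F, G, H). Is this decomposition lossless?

Common attributes: R1 ∩ R2 = {F}.
Closure of {F}: F → H applies, adding H; H → C applies, adding C. So (F)⁺ = {C, F, H}.
The closure contains neither all of R1 = {E, F, I, J} nor all of R2 = {C, D, F, G, H}, so the common attributes are not a superkey of either fragment. The join is lossy.

No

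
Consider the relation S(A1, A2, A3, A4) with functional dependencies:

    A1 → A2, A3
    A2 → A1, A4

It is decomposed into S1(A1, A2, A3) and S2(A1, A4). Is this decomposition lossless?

Yes

Common attributes: S1 ∩ S2 = {A1}.
Closure of {A1}: A1 → A2, A3 applies, adding A2, A3; A2 → A1, A4 applies, adding A4. So (A1)⁺ = {A1, A2, A3, A4}.
This closure contains every attribute of S1, so S1 ∩ S2 → S1. The join is lossless.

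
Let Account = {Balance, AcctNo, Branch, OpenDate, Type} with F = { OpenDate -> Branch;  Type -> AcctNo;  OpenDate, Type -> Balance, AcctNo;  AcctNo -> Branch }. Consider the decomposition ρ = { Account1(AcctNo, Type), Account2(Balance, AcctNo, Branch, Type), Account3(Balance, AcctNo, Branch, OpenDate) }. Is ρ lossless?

No

Chase test. Columns are Balance, AcctNo, Branch, OpenDate, Type; row i has aⱼ where attribute j ∈ Accounti, else bᵢⱼ.
Initial tableau (one row per fragment):
  row 1: b11 a2 b13 b14 a5
  row 2: a1 a2 a3 b24 a5
  row 3: a1 a2 a3 a4 b35
Rows 1 and 2 agree on AcctNo; apply AcctNo→Branch and equate their Branch entries.
No row becomes fully distinguished — the join is lossy.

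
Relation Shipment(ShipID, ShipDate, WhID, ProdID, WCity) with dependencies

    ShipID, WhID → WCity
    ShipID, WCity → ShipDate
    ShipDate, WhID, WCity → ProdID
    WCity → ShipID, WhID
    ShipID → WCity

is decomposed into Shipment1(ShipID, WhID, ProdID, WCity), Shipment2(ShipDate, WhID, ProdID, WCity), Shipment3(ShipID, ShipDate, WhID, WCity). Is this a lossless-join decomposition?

Yes

Chase test. Columns are ShipID, ShipDate, WhID, ProdID, WCity; row i has aⱼ where attribute j ∈ Shipmenti, else bᵢⱼ.
Initial tableau (one row per fragment):
  row 1: a1 b12 a3 a4 a5
  row 2: b21 a2 a3 a4 a5
  row 3: a1 a2 a3 b34 a5
Rows 1 and 3 agree on ShipID, WCity; apply ShipID, WCity→ShipDate and equate their ShipDate entries.
Rows 1 and 3 agree on ShipDate, WhID, WCity; apply ShipDate, WhID, WCity→ProdID and equate their ProdID entries.
Rows 1 and 2 agree on WCity; apply WCity→ShipID, WhID and equate their ShipID, WhID entries.
Row 1 is now all distinguished symbols — the join is lossless.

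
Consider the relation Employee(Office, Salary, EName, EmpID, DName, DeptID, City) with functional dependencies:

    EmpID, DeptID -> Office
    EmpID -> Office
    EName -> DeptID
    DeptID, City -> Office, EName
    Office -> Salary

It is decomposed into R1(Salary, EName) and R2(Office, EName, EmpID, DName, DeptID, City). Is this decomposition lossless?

No

Common attributes: R1 ∩ R2 = {EName}.
Closure of {EName}: EName → DeptID applies, adding DeptID. So (EName)⁺ = {EName, DeptID}.
The closure contains neither all of R1 = {Salary, EName} nor all of R2 = {Office, EName, EmpID, DName, DeptID, City}, so the common attributes are not a superkey of either fragment. The join is lossy.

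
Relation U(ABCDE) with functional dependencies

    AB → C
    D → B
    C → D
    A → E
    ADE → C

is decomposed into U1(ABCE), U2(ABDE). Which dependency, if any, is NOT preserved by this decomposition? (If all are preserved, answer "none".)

Check C → D: no single fragment contains all of {CD}, and the restricted closure of {C} across the fragments never reaches {D}.
AB → C is preserved.
D → B is preserved.
A → E is preserved.
ADE → C is preserved.

C → D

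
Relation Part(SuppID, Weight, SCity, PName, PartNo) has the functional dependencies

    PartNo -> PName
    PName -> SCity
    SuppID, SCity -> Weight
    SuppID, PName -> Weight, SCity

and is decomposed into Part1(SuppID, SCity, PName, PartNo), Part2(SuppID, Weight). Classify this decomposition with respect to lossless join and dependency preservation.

lossy and not dependency-preserving

Lossless test: (SuppID)⁺ = {SuppID}, which is a superkey of neither fragment — lossy.
Dependency preservation: the restricted closure of {SuppID, SCity} across the fragments never reaches {Weight}, so SuppID, SCity → Weight cannot be enforced without a join — not preserved.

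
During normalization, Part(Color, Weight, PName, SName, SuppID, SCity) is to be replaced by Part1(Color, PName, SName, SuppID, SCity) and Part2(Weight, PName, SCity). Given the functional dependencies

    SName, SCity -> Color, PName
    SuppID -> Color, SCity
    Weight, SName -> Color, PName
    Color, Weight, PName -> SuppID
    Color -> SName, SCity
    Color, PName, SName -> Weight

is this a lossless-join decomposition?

No

Common attributes: Part1 ∩ Part2 = {PName, SCity}.
No dependency enlarges {PName, SCity}, so (PName, SCity)⁺ = {PName, SCity}.
The closure contains neither all of Part1 = {Color, PName, SName, SuppID, SCity} nor all of Part2 = {Weight, PName, SCity}, so the common attributes are not a superkey of either fragment. The join is lossy.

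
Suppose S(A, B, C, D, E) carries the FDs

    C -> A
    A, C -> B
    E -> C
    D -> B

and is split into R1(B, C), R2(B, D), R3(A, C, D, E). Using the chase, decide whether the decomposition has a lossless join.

Chase test. Columns are A, B, C, D, E; row i has aⱼ where attribute j ∈ Ri, else bᵢⱼ.
Initial tableau (one row per fragment):
  row 1: b11 a2 a3 b14 b15
  row 2: b21 a2 b23 a4 b25
  row 3: a1 b32 a3 a4 a5
Rows 1 and 3 agree on C; apply C→A and equate their A entries.
Rows 1 and 3 agree on A, C; apply A, C→B and equate their B entries.
Row 3 is now all distinguished symbols — the join is lossless.

Yes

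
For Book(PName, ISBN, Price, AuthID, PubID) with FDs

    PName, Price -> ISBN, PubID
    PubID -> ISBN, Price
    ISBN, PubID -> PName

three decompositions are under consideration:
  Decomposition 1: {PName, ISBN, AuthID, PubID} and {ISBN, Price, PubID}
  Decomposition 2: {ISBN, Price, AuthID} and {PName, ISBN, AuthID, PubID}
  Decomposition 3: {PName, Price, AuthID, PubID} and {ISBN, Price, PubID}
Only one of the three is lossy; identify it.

Decomposition 1: common = {ISBN, PubID}, closure = {PName, ISBN, Price, PubID} → lossless.
Decomposition 2: common = {ISBN, AuthID}, closure = {ISBN, AuthID} → lossy.
Decomposition 3: common = {Price, PubID}, closure = {PName, ISBN, Price, PubID} → lossless.

Decomposition 2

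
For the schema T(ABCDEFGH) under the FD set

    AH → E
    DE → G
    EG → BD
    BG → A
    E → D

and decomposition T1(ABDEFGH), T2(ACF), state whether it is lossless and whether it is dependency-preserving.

lossy but dependency-preserving

Lossless test: (AF)⁺ = {AF}, which is a superkey of neither fragment — lossy.
Dependency preservation: every FD's attributes lie within a single fragment, so each can be enforced locally — preserved.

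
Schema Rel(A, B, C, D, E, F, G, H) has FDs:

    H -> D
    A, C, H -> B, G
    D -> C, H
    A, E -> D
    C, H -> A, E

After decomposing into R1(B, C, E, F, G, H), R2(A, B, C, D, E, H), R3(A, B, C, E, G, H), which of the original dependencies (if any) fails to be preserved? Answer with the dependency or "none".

H → D lies within R2.
A, C, H → B, G lies within R3.
D → C, H lies within R2.
A, E → D lies within R2.
C, H → A, E lies within R2.
Every dependency is enforceable on the fragments, so the decomposition is dependency-preserving.

none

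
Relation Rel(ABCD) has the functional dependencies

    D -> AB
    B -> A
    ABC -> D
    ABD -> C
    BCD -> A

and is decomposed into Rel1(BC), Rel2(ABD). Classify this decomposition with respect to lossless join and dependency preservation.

lossy and not dependency-preserving

Lossless test: (B)⁺ = {AB}, which is a superkey of neither fragment — lossy.
Dependency preservation: the restricted closure of {ABC} across the fragments never reaches {D}, so ABC → D cannot be enforced without a join — not preserved.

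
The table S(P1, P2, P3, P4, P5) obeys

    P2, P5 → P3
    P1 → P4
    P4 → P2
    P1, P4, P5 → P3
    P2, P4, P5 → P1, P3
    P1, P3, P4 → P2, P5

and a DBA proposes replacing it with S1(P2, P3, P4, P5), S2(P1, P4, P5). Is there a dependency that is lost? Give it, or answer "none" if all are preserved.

Check P1, P3, P4 → P2, P5: no single fragment contains all of {P1, P2, P3, P4, P5}, and the restricted closure of {P1, P3, P4} across the fragments never reaches {P2, P5}.
P2, P5 → P3 is preserved.
P1 → P4 is preserved.
P4 → P2 is preserved.
P1, P4, P5 → P3 is preserved.
P2, P4, P5 → P1, P3 is preserved.

P1, P3, P4 → P2, P5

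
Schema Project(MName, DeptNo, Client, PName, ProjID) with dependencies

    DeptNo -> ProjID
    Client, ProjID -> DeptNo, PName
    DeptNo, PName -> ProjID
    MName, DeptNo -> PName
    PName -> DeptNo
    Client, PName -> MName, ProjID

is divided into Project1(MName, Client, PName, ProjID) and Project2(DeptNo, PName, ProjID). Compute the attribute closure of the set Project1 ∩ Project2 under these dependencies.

Project1 ∩ Project2 = {PName, ProjID}.
PName → DeptNo applies, adding DeptNo
Closure: {DeptNo, PName, ProjID}.

DeptNo, PName, ProjID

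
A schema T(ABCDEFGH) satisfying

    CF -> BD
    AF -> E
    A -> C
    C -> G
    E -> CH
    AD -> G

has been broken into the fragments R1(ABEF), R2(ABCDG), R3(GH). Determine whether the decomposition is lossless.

Chase test. Columns are ABCDEFGH; row i has aⱼ where attribute j ∈ Ri, else bᵢⱼ.
Initial tableau (one row per fragment):
  row 1: a1 a2 b13 b14 a5 a6 b17 b18
  row 2: a1 a2 a3 a4 b25 b26 a7 b28
  row 3: b31 b32 b33 b34 b35 b36 a7 a8
Rows 1 and 2 agree on A; apply A→C and equate their C entries.
Rows 1 and 2 agree on C; apply C→G and equate their G entries.
No row becomes fully distinguished — the join is lossy.

No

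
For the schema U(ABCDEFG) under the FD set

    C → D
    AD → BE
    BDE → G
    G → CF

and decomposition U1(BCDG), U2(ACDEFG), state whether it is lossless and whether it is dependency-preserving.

Lossless test: (CDG)⁺ = {CDFG}, which is a superkey of neither fragment — lossy.
Dependency preservation: the restricted closure of {AD} across the fragments never reaches {BE}, so AD → BE cannot be enforced without a join — not preserved.

lossy and not dependency-preserving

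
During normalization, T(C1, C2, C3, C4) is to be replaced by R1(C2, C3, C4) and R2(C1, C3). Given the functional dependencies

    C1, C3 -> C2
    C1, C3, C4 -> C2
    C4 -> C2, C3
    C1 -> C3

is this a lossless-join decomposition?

Common attributes: R1 ∩ R2 = {C3}.
No dependency enlarges {C3}, so (C3)⁺ = {C3}.
The closure contains neither all of R1 = {C2, C3, C4} nor all of R2 = {C1, C3}, so the common attributes are not a superkey of either fragment. The join is lossy.

No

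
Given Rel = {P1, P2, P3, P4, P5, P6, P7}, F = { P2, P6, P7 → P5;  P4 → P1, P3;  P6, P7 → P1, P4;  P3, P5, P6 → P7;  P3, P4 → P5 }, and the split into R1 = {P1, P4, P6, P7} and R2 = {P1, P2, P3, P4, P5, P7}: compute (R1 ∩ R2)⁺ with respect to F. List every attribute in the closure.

R1 ∩ R2 = {P1, P4, P7}.
P4 → P1, P3 applies, adding P3
P3, P4 → P5 applies, adding P5
Closure: {P1, P3, P4, P5, P7}.

P1, P3, P4, P5, P7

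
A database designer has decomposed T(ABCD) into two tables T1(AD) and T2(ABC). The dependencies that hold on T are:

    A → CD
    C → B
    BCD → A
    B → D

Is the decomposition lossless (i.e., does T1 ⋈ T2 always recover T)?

Yes

Common attributes: T1 ∩ T2 = {A}.
Closure of {A}: A → CD applies, adding CD; C → B applies, adding B. So (A)⁺ = {ABCD}.
This closure contains every attribute of T1, so T1 ∩ T2 → T1. The join is lossless.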